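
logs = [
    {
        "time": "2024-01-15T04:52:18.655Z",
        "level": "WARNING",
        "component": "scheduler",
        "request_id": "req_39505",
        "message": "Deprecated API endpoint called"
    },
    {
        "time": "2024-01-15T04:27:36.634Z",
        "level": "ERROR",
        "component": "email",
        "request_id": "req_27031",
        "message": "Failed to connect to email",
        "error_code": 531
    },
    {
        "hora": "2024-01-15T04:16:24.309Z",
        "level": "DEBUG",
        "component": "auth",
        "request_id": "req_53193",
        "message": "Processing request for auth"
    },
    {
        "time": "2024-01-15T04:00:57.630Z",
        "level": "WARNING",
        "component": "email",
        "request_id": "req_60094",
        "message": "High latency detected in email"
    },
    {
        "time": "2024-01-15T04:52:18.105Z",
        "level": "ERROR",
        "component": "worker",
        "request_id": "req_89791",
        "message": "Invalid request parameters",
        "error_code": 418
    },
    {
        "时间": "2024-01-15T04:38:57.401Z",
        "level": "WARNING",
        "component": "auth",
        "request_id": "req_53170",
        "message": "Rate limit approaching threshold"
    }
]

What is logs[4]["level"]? "ERROR"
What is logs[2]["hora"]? "2024-01-15T04:16:24.309Z"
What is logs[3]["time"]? "2024-01-15T04:00:57.630Z"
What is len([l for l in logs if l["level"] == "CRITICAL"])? 0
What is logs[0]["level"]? "WARNING"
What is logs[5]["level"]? "WARNING"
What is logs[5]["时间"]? "2024-01-15T04:38:57.401Z"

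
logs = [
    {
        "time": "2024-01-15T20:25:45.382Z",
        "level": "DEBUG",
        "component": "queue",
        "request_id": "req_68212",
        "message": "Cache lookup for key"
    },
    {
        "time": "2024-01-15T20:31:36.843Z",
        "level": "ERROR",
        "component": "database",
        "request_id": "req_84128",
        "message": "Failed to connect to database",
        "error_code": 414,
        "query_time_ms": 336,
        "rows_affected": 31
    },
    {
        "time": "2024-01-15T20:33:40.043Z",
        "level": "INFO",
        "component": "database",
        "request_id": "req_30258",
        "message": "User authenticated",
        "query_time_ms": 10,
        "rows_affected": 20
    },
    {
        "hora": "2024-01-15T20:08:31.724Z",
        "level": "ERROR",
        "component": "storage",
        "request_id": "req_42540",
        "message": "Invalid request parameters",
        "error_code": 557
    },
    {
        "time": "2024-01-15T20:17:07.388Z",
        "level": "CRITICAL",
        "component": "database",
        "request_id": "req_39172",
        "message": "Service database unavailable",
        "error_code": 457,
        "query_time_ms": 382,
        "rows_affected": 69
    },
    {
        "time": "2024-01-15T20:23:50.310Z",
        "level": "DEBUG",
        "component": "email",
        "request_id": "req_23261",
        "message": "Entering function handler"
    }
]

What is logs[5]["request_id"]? "req_23261"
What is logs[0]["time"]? "2024-01-15T20:25:45.382Z"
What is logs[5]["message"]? "Entering function handler"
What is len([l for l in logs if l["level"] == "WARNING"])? 0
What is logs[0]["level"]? "DEBUG"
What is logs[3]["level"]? "ERROR"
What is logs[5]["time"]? "2024-01-15T20:23:50.310Z"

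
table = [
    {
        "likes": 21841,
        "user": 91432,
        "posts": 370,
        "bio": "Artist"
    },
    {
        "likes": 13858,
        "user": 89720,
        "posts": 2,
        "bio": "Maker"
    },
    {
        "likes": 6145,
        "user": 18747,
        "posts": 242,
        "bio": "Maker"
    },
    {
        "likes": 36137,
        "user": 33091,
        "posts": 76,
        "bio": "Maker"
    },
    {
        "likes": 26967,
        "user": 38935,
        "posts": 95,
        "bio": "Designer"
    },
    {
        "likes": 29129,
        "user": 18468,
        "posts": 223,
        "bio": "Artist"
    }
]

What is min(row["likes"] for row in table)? 6145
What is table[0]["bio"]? "Artist"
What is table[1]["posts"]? 2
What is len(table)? 6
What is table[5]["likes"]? 29129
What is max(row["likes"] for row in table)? 36137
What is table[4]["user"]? 38935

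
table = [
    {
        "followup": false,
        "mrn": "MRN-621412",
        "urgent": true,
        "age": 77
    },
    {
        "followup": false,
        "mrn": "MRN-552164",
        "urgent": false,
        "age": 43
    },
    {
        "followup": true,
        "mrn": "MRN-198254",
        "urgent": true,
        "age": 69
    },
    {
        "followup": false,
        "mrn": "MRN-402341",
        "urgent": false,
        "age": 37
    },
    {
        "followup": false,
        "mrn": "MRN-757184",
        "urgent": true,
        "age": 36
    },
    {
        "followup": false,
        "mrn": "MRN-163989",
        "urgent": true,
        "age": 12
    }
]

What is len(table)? 6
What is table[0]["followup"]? False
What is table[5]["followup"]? False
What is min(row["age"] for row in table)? 12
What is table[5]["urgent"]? True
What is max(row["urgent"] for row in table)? True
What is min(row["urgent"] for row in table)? False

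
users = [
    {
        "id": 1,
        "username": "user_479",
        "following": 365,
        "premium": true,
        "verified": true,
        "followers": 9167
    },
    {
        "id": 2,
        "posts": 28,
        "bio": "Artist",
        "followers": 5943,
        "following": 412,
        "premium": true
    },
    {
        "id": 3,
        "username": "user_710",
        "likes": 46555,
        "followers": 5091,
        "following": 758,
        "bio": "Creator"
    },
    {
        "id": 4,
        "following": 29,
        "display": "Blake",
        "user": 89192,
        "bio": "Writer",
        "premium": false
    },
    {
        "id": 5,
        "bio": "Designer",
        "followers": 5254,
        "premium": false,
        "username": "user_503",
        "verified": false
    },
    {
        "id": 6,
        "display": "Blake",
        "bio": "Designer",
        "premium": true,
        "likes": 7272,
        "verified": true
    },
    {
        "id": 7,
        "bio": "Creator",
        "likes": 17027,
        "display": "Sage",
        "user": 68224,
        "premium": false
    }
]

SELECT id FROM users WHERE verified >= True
[1, 6]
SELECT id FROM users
[1, 2, 3, 4, 5, 6, 7]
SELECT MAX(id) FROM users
7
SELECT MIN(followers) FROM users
5091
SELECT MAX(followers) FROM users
9167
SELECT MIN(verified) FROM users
False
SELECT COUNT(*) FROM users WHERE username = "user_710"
1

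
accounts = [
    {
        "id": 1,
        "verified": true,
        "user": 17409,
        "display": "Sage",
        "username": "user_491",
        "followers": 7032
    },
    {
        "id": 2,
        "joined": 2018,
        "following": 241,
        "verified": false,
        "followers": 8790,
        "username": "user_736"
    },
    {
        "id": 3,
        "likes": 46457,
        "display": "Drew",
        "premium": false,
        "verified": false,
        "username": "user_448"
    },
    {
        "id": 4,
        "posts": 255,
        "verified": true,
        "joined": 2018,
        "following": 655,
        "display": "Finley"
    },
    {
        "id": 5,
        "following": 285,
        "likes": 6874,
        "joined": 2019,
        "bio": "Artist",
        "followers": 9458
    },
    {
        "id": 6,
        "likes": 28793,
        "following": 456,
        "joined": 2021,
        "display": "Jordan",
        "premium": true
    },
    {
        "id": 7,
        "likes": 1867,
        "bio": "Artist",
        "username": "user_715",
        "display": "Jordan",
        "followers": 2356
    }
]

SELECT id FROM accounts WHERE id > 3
[4, 5, 6, 7]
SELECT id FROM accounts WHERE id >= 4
[4, 5, 6, 7]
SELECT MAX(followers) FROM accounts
9458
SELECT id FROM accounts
[1, 2, 3, 4, 5, 6, 7]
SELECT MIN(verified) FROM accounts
False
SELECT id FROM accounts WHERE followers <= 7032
[1, 7]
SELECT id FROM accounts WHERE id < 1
[]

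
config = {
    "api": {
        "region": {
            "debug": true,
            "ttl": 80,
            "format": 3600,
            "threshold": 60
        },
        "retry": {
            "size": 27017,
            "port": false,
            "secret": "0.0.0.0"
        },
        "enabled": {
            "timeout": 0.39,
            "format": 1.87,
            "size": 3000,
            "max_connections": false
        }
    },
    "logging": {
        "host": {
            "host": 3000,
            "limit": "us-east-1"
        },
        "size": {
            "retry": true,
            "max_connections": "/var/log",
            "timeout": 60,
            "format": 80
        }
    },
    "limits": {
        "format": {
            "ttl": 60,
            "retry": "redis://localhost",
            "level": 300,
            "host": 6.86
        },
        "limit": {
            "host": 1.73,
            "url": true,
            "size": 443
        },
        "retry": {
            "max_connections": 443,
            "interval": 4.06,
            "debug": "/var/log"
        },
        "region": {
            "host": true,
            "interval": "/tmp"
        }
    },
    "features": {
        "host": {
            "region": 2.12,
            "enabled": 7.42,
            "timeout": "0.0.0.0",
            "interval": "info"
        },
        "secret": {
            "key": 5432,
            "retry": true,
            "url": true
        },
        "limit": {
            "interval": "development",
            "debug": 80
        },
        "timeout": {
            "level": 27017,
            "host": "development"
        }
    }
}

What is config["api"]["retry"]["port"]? False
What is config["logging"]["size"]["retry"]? True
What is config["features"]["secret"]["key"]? 5432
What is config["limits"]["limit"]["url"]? True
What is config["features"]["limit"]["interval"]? "development"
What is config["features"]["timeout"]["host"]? "development"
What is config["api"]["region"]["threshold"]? 60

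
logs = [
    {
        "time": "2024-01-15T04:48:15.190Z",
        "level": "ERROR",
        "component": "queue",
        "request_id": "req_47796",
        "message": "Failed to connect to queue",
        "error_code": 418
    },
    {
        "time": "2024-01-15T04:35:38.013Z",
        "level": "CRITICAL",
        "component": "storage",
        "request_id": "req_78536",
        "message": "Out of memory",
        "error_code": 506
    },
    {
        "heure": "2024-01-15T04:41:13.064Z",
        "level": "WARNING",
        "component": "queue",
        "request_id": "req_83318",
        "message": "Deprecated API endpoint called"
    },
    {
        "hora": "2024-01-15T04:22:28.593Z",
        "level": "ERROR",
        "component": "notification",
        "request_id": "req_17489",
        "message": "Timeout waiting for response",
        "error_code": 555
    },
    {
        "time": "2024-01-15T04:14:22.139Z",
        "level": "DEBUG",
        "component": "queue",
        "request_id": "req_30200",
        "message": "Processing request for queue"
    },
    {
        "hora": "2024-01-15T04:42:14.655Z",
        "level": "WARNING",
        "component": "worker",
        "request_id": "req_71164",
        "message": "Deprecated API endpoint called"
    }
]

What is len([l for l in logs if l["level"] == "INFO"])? 0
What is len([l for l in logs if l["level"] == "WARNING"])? 2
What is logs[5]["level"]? "WARNING"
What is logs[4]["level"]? "DEBUG"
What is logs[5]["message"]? "Deprecated API endpoint called"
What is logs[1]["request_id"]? "req_78536"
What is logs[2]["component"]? "queue"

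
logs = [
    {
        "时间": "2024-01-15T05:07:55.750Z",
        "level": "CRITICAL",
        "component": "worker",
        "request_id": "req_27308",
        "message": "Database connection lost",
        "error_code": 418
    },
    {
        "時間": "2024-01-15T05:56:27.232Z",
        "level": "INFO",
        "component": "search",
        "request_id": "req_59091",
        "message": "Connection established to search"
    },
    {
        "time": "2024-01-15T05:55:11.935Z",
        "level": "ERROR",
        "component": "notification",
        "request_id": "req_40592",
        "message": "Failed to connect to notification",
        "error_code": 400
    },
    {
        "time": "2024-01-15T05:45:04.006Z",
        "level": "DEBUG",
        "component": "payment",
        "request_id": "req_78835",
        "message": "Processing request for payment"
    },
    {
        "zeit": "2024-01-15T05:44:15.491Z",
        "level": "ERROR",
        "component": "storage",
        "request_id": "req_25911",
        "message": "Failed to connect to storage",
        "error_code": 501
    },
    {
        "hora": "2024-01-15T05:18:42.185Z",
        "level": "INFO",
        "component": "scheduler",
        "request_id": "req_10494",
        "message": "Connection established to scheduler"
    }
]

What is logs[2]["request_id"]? "req_40592"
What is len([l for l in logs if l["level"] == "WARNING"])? 0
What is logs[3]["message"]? "Processing request for payment"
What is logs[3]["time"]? "2024-01-15T05:45:04.006Z"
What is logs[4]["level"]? "ERROR"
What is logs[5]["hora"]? "2024-01-15T05:18:42.185Z"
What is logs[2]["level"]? "ERROR"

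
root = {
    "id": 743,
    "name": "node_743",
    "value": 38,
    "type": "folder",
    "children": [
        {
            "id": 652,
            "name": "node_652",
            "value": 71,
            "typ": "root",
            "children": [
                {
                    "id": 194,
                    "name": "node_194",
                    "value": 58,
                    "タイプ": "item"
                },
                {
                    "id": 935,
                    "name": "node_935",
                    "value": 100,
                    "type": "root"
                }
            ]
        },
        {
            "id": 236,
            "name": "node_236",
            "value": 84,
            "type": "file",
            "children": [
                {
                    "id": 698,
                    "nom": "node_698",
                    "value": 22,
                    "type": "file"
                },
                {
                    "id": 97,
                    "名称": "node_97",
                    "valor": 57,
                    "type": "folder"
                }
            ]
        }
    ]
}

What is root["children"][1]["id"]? 236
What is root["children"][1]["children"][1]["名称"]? "node_97"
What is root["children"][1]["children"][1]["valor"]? 57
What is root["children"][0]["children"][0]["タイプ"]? "item"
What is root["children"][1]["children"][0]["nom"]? "node_698"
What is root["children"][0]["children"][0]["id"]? 194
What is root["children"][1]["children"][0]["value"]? 22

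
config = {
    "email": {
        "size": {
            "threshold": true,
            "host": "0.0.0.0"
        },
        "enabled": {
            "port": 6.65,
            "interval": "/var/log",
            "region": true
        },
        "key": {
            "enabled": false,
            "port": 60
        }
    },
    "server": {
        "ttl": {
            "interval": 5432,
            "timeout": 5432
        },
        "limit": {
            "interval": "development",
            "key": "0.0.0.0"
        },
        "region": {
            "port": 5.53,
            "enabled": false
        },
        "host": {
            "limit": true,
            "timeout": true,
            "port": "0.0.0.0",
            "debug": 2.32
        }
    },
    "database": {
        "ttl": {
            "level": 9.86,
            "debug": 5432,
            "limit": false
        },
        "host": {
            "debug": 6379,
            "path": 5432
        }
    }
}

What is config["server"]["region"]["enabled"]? False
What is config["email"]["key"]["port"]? 60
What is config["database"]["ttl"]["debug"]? 5432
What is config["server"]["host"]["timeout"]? True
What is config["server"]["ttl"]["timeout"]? 5432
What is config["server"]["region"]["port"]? 5.53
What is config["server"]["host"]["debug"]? 2.32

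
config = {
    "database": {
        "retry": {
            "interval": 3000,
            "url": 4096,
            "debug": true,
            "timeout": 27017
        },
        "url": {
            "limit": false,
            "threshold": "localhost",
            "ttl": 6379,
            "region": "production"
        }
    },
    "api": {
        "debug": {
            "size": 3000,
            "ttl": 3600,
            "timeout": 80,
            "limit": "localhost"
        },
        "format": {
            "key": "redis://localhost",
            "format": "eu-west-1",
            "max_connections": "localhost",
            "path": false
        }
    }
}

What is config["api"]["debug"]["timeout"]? 80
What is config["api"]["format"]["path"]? False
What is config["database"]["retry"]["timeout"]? 27017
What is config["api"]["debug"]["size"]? 3000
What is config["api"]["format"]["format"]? "eu-west-1"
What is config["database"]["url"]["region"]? "production"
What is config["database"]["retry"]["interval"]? 3000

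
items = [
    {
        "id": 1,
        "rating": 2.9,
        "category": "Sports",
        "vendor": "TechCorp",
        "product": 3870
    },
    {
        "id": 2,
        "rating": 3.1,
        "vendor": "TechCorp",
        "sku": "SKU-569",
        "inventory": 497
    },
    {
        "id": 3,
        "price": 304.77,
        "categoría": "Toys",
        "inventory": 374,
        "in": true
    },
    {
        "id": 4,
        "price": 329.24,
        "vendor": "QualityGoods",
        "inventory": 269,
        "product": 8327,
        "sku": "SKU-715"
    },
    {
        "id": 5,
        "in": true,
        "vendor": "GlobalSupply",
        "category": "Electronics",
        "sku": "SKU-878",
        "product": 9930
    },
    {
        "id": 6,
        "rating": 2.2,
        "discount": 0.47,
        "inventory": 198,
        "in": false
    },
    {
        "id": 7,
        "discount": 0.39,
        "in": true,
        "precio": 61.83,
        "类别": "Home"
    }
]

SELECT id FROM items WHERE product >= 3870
[1, 4, 5]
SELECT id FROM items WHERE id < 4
[1, 2, 3]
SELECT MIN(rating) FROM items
2.2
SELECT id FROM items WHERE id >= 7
[7]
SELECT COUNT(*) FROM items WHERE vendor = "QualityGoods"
1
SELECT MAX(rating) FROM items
3.1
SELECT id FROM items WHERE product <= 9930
[1, 4, 5]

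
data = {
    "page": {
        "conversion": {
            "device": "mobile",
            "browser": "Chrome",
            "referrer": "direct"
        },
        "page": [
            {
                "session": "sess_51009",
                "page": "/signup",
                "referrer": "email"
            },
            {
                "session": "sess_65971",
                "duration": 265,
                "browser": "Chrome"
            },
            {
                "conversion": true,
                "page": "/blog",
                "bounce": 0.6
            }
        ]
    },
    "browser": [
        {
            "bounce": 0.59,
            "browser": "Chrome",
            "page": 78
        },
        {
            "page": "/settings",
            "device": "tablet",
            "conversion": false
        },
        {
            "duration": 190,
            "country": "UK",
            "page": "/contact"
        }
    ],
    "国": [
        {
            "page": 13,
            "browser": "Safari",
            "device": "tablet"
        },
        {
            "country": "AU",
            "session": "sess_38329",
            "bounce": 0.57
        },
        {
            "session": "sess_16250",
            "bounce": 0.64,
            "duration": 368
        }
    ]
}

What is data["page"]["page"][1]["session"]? "sess_65971"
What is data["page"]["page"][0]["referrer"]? "email"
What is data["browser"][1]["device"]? "tablet"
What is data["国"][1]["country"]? "AU"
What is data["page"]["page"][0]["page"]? "/signup"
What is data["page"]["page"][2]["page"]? "/blog"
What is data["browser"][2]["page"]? "/contact"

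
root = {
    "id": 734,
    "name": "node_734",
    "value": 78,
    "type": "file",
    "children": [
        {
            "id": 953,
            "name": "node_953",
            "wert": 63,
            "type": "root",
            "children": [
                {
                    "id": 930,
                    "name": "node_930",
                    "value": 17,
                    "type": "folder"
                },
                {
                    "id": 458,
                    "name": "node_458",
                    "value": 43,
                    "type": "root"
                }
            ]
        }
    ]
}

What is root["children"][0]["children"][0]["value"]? 17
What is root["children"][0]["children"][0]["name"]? "node_930"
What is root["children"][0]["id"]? 953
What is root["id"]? 734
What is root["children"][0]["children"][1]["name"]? "node_458"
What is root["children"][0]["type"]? "root"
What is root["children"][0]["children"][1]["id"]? 458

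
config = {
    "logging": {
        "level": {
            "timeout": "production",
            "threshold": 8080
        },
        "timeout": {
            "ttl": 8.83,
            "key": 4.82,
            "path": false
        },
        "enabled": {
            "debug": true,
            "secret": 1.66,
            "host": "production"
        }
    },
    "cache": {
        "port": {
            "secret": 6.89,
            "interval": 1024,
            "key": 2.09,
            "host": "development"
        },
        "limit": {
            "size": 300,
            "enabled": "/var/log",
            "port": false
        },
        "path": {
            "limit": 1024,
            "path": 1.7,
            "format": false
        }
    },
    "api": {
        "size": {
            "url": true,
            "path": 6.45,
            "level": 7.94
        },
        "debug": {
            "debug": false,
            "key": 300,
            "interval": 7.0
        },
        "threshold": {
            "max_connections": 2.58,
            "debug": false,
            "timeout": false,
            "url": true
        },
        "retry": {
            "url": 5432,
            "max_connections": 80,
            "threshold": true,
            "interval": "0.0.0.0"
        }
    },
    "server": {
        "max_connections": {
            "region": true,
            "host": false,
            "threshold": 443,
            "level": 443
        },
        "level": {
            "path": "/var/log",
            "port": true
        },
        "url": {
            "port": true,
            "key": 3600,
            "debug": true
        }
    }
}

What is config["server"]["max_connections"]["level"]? 443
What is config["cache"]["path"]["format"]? False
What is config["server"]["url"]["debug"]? True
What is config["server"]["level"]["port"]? True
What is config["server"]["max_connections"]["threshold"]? 443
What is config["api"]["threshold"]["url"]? True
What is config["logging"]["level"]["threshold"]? 8080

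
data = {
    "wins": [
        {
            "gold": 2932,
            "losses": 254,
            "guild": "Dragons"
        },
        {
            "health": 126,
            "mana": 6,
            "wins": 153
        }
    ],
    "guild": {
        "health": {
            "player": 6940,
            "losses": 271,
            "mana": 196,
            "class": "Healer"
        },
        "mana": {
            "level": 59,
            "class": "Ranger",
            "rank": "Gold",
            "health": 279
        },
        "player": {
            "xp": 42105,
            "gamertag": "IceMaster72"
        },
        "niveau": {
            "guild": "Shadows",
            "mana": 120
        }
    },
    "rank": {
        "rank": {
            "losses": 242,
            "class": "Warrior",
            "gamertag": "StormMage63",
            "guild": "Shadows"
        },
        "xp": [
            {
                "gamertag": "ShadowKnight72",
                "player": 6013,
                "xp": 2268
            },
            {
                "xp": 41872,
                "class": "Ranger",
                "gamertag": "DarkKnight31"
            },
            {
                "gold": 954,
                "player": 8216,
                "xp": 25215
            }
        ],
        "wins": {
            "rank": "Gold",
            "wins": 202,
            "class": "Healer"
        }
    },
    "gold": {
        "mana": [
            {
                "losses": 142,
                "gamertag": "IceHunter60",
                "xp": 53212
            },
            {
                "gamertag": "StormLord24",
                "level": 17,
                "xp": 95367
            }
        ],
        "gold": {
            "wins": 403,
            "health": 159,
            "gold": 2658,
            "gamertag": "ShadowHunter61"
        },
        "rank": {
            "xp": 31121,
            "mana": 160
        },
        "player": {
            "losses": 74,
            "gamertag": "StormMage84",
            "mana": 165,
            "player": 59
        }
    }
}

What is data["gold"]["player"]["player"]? 59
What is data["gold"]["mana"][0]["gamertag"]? "IceHunter60"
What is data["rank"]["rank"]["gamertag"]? "StormMage63"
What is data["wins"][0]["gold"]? 2932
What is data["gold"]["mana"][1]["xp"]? 95367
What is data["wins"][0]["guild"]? "Dragons"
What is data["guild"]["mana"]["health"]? 279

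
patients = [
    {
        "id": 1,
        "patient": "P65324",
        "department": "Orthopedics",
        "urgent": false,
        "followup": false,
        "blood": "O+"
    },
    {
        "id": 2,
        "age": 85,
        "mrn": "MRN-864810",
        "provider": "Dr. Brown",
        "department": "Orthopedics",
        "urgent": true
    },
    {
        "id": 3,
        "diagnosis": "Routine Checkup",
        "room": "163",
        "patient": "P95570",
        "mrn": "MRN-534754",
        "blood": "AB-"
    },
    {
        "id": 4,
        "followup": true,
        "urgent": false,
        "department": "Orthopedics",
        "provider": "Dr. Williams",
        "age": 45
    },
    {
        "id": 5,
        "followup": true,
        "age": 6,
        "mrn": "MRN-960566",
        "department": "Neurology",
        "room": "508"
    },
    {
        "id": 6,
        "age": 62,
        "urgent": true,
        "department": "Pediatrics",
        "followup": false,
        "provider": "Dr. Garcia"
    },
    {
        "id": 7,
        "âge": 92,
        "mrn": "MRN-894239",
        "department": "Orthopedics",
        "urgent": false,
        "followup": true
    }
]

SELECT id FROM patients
[1, 2, 3, 4, 5, 6, 7]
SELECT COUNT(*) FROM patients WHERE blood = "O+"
1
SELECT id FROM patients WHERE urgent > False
[2, 6]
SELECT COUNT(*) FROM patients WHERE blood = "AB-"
1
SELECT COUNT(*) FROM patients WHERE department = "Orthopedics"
4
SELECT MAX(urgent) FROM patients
True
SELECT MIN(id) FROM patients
1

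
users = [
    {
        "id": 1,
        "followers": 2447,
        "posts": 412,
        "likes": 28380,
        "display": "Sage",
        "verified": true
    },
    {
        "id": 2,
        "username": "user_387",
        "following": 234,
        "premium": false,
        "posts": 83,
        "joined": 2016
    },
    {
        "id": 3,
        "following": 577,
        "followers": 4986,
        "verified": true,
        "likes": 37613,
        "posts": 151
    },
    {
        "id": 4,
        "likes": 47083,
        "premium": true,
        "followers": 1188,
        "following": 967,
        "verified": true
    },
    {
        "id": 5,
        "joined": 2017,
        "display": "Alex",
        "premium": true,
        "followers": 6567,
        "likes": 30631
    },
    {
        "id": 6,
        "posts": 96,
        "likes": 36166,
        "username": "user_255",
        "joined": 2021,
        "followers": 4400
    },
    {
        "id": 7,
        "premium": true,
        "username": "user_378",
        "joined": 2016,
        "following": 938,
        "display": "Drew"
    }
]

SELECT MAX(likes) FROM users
47083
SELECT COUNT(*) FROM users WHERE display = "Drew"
1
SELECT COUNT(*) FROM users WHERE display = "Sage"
1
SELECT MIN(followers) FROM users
1188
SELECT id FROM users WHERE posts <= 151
[2, 3, 6]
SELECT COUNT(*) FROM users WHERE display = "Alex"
1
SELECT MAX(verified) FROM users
True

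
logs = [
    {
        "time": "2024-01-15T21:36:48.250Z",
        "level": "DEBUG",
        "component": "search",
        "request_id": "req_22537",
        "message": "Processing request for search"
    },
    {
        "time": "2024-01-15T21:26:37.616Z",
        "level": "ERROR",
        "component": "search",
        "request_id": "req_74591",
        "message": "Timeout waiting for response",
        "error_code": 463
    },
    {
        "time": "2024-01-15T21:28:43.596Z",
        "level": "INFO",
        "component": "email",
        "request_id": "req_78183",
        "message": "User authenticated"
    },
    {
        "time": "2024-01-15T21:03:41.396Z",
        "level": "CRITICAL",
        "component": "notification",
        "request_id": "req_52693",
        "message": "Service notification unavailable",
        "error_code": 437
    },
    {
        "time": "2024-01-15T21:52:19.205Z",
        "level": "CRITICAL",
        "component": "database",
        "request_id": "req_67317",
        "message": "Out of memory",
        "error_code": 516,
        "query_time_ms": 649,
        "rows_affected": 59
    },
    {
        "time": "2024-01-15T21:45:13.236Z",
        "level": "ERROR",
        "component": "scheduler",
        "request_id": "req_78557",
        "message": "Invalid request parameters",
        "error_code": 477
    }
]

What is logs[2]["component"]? "email"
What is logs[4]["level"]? "CRITICAL"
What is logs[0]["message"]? "Processing request for search"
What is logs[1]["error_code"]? 463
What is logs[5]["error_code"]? 477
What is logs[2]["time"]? "2024-01-15T21:28:43.596Z"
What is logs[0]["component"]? "search"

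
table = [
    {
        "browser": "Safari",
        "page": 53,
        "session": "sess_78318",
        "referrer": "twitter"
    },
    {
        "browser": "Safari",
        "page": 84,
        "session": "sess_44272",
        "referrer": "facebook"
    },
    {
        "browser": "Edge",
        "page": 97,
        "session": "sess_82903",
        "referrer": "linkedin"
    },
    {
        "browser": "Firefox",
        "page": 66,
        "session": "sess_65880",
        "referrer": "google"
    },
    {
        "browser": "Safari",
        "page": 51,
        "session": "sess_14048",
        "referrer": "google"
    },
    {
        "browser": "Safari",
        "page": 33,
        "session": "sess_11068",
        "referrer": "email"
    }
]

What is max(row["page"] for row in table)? 97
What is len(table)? 6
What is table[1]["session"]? "sess_44272"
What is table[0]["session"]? "sess_78318"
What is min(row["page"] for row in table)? 33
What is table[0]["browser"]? "Safari"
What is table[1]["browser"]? "Safari"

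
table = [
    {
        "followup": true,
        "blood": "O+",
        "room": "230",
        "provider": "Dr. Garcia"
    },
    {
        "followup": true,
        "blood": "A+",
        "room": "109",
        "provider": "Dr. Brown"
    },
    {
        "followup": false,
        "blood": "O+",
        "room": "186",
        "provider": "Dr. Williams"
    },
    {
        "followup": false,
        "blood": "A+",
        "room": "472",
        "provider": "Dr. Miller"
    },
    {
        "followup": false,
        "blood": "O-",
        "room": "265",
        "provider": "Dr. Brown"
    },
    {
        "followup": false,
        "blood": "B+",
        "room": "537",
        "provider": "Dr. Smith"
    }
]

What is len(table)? 6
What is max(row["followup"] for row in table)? True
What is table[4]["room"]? "265"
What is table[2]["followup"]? False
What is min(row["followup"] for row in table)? False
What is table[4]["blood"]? "O-"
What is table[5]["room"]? "537"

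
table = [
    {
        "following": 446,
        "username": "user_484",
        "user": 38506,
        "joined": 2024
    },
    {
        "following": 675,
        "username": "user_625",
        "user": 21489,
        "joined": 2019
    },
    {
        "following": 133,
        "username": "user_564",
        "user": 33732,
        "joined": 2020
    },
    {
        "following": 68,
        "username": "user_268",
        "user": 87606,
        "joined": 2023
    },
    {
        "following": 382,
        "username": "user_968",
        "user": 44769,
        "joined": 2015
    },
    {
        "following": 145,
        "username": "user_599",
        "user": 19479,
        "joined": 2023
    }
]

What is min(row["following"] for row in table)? 68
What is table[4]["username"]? "user_968"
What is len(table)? 6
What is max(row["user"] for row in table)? 87606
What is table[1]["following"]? 675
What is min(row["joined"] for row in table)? 2015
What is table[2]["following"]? 133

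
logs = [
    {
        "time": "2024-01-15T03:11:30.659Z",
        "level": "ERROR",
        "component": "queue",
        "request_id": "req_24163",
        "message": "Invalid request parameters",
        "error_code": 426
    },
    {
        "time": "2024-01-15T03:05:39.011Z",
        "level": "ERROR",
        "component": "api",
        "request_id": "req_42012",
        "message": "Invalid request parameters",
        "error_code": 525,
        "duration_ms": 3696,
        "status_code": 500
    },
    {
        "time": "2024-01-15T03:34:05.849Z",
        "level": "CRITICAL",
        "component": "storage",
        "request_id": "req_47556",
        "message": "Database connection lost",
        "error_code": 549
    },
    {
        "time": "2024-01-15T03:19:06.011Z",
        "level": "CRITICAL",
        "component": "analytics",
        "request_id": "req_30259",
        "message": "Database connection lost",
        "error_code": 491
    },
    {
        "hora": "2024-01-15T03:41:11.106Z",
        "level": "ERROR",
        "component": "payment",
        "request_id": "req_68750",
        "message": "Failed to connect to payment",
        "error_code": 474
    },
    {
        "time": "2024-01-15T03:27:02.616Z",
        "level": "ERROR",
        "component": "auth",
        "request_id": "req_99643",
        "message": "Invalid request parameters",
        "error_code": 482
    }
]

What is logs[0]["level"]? "ERROR"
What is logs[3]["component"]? "analytics"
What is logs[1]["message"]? "Invalid request parameters"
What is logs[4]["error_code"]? 474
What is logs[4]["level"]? "ERROR"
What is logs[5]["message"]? "Invalid request parameters"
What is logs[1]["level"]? "ERROR"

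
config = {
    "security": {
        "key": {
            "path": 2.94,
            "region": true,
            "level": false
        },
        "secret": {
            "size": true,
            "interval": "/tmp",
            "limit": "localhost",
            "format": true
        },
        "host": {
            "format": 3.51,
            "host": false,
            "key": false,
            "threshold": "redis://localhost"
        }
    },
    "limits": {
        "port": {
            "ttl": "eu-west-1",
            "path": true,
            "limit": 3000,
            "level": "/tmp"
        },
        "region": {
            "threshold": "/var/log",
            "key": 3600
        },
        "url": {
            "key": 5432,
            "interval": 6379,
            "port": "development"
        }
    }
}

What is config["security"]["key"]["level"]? False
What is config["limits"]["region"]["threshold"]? "/var/log"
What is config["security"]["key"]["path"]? 2.94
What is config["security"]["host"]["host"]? False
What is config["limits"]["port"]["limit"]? 3000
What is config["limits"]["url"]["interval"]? 6379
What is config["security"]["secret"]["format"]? True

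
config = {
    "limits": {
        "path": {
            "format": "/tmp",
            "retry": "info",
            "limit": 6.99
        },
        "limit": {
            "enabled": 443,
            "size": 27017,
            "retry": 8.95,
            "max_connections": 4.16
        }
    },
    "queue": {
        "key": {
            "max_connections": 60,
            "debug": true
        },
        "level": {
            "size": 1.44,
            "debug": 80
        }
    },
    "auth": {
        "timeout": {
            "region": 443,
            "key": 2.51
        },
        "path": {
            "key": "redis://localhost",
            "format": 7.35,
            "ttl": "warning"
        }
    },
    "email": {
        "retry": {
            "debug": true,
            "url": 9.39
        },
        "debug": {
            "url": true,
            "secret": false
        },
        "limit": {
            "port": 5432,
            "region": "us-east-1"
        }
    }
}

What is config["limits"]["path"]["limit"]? 6.99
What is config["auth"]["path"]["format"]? 7.35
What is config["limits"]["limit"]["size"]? 27017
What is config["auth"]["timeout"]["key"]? 2.51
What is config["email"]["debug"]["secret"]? False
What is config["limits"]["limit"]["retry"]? 8.95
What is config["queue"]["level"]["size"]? 1.44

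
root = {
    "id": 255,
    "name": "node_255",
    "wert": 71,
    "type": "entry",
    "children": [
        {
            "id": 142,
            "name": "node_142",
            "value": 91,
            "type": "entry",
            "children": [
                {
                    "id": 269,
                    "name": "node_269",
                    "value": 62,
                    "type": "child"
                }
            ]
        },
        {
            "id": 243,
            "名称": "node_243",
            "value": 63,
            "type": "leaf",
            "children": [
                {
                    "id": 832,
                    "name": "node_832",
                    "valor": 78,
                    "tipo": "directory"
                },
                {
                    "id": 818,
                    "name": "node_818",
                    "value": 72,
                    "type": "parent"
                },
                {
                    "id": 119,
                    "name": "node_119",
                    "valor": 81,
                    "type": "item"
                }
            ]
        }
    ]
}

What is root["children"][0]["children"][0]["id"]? 269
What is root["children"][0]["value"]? 91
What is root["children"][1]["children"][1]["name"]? "node_818"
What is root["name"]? "node_255"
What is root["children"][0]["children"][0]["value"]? 62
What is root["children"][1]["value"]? 63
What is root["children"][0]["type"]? "entry"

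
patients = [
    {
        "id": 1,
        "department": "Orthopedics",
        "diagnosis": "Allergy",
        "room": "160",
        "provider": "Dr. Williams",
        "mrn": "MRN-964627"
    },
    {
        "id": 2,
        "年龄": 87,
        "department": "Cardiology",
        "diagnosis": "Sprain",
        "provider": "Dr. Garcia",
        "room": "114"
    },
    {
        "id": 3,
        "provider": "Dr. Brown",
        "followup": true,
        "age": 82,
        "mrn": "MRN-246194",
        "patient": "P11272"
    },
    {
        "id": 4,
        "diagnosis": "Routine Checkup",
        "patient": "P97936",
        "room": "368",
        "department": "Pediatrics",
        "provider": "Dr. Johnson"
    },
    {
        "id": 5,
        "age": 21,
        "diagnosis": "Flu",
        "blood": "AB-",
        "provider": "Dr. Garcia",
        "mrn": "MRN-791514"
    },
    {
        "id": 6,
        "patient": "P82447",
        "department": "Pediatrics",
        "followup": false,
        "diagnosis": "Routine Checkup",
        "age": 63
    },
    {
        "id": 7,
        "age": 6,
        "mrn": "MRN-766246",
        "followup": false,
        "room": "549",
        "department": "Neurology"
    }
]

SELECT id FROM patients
[1, 2, 3, 4, 5, 6, 7]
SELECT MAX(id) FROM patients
7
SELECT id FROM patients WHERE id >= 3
[3, 4, 5, 6, 7]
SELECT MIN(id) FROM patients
1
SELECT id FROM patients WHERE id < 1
[]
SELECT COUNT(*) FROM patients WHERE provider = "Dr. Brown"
1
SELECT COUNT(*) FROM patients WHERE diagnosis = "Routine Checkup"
2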